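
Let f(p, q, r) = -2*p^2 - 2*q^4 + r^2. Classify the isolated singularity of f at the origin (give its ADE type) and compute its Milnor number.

The Hessian of f at 0 is [[-4, 0, 0], [0, 0, 0], [0, 0, 2]] with rank 2, so corank 1. A Groebner basis of the Jacobian ideal J(f) in C{p,q,r} is {q^3, p, r}; counting standard monomials gives mu = 3. Corank 1: A-series; mu = 3 gives A_3.

Type A_3, Milnor number mu = 3.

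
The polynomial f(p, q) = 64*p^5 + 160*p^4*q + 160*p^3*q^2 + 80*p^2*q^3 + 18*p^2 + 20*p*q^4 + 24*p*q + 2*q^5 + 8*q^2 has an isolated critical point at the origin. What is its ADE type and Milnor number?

The Hessian of f at 0 has rank 1. Corank 1: A-series; mu = 4 gives A_4.

Type A_4, Milnor number mu = 4.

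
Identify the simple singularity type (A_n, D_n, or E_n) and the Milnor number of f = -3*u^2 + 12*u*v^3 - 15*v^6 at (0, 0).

Type A5, Milnor number mu = 5.

The Hessian of f at 0 is [[-6, 0], [0, 0]] with rank 1, so corank 1. A Groebner basis of the Jacobian ideal J(f) in C{u,v} is {u*v^2, -u/2 + v^3, u^2}; counting standard monomials gives mu = 5. Corank 1: A-series; mu = 5 gives A_5.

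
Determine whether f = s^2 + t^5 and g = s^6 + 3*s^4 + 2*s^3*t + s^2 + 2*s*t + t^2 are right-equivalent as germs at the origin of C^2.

No.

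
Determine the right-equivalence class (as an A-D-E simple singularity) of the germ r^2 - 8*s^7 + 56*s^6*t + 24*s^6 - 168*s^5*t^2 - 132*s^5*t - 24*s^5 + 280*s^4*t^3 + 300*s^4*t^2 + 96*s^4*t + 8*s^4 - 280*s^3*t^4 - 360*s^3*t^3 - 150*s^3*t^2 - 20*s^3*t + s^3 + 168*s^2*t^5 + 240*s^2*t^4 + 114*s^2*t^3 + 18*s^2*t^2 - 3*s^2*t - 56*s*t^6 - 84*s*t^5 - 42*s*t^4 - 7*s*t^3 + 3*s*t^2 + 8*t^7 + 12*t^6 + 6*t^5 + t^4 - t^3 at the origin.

The Hessian of f at 0 has rank 1. Corank 2; j^3 = (s - t)^3 is a perfect cube, so E-series; the 4-jet and mu = 7 give E_7.

E_{7}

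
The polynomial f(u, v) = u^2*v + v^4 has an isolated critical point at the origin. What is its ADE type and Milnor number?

Type D5, Milnor number mu = 5.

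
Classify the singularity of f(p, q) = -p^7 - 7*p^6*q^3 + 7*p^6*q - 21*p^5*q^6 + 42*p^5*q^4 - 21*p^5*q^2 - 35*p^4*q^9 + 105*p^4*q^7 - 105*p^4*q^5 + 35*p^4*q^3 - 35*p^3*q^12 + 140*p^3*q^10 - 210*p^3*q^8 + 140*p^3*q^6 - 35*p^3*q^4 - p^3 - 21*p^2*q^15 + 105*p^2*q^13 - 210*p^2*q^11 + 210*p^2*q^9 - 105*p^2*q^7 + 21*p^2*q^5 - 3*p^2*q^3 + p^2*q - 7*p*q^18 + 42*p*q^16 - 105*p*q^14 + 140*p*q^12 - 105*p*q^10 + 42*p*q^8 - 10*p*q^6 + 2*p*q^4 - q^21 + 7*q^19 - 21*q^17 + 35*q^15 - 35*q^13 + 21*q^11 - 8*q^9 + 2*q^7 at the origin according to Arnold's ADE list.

D_8

The Hessian of f at 0 has rank 0. Corank 2; j^3 = -p^2*(p - q) has shape L^2 M (L != M), so D-series; mu = 8 gives D_8.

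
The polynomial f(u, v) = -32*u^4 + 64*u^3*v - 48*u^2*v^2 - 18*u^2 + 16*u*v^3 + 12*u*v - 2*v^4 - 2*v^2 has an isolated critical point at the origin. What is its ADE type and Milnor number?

Type A3, Milnor number mu = 3.

The Hessian of f at 0 is [[-36, 12], [12, -4]] with rank 1, so corank 1. A Groebner basis of the Jacobian ideal J(f) in C{u,v} is {v^3, u - v/3}; counting standard monomials gives mu = 3. Corank 1: A-series; mu = 3 gives A_3.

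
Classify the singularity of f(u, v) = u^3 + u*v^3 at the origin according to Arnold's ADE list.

E7

The Hessian of f at 0 is [[0, 0], [0, 0]] with rank 0, so corank 2. A Groebner basis of the Jacobian ideal J(f) in C{u,v} is {u^3, u*v^2, 3*u^2 + v^3}; counting standard monomials gives mu = 7. Corank 2; j^3 = u^3 is a perfect cube, so E-series; the 4-jet and mu = 7 give E_7.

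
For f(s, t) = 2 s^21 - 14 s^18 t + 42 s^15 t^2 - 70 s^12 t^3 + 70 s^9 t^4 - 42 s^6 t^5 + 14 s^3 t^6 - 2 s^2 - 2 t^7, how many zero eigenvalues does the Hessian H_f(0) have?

1

The Hessian at 0 is [[-4, 0], [0, 0]] of rank 1; hence corank 1.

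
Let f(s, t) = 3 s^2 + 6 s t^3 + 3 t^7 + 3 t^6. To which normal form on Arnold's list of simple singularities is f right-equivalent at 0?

A_6

The Hessian of f at 0 is [[6, 0], [0, 0]] with rank 1, so corank 1. A Groebner basis of the Jacobian ideal J(f) in C{s,t} is {s + t^3, s^2}; counting standard monomials gives mu = 6. Corank 1: A-series; mu = 6 gives A_6.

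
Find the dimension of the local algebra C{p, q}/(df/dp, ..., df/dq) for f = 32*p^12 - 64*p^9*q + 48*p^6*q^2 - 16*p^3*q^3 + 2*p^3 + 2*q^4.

The Hessian of f at 0 has rank 0. Corank 2; j^3 = 2*p^3 is a perfect cube, so E-series; the 4-jet and mu = 6 give E_6.

6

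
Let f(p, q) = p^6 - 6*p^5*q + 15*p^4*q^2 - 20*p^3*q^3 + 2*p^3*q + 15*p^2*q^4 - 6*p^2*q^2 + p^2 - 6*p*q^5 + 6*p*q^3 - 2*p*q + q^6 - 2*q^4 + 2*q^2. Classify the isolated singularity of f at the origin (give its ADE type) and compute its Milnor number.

Type A1, Milnor number mu = 1.

The Hessian of f at 0 is [[2, -2], [-2, 4]] with rank 2, so corank 0. A Groebner basis of the Jacobian ideal J(f) in C{p,q} is {p, q}; counting standard monomials gives mu = 1. Corank 0: nondegenerate Morse point, so A_1.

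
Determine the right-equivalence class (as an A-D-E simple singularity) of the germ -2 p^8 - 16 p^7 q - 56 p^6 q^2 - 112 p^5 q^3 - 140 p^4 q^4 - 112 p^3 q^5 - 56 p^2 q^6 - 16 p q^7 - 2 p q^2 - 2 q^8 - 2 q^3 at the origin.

The Hessian of f at 0 has rank 0. Corank 2; j^3 = -2*q^2*(p + q) has shape L^2 M (L != M), so D-series; mu = 9 gives D_9.

D9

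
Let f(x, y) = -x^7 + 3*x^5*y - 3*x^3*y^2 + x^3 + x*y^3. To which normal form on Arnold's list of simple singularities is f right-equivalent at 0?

E_{7}

The Hessian of f at 0 has rank 0. Corank 2; j^3 = x^3 is a perfect cube, so E-series; the 4-jet and mu = 7 give E_7.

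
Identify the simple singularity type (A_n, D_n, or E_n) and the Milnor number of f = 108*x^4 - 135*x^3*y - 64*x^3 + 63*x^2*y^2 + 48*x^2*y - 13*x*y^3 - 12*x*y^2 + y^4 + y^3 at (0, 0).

Type E7, Milnor number mu = 7.

The Hessian of f at 0 has rank 0. Corank 2; j^3 = -(4*x - y)^3 is a perfect cube, so E-series; the 4-jet and mu = 7 give E_7.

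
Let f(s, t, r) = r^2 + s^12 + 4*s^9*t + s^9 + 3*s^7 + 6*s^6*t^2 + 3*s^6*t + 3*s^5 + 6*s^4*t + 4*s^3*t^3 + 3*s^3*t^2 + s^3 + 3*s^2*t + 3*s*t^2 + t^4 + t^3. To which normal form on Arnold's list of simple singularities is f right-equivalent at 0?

E_6

The Hessian of f at 0 is [[0, 0, 0], [0, 0, 0], [0, 0, 2]] with rank 1, so corank 2. A Groebner basis of the Jacobian ideal J(f) in C{s,t,r} is {t^3, s^2 + 2*s*t + t^2, r}; counting standard monomials gives mu = 6. Corank 2; j^3 = (s + t)^3 is a perfect cube, so E-series; the 4-jet and mu = 6 give E_6.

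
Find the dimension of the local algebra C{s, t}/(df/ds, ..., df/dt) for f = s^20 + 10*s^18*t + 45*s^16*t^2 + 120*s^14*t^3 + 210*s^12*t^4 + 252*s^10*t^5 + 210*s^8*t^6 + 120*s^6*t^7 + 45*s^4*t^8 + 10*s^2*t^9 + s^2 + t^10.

9

The Hessian of f at 0 has rank 1. Corank 1: A-series; mu = 9 gives A_9.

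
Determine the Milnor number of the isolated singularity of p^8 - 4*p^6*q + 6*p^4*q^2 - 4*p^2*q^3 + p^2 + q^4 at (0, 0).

3

The Hessian of f at 0 has rank 1. Corank 1: A-series; mu = 3 gives A_3.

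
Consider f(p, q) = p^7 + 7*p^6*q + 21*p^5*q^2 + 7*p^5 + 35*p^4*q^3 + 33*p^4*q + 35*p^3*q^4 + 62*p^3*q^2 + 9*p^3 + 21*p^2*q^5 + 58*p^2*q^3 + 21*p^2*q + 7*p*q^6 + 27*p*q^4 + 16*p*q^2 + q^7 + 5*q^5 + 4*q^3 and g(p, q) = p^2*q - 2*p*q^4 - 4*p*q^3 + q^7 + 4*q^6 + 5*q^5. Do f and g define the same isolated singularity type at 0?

The Hessian of f at 0 has rank 0. Corank 2; j^3 = (p + q)*(3*p + 2*q)^2 has shape L^2 M (L != M), so D-series; mu = 6 gives D_6. The Hessian of g at 0 has rank 0. Corank 2; j^3 = p^2*q has shape L^2 M (L != M), so D-series; mu = 6 gives D_6. Both have type D_6, hence right-equivalent.

Yes.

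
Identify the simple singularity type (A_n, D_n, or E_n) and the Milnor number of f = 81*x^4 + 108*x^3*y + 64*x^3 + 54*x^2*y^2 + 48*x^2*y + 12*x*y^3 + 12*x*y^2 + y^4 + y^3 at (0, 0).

Type E_6, Milnor number mu = 6.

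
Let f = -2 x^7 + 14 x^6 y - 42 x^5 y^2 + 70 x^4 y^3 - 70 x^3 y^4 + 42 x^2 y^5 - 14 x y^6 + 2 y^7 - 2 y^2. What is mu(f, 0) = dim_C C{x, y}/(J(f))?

6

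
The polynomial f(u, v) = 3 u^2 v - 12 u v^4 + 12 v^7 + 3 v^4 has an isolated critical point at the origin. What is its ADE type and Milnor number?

Type D_5, Milnor number mu = 5.

The Hessian of f at 0 has rank 0. Corank 2; j^3 = 3*u^2*v has shape L^2 M (L != M), so D-series; mu = 5 gives D_5.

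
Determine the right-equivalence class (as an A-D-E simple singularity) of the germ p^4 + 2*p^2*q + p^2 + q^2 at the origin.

A_{1}

The Hessian of f at 0 is [[2, 0], [0, 2]] with rank 2, so corank 0. A Groebner basis of the Jacobian ideal J(f) in C{p,q} is {p, q}; counting standard monomials gives mu = 1. Corank 0: nondegenerate Morse point, so A_1.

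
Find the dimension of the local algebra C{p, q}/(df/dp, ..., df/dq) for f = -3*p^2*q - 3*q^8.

9

The Hessian of f at 0 has rank 0. Corank 2; j^3 = -3*p^2*q has shape L^2 M (L != M), so D-series; mu = 9 gives D_9.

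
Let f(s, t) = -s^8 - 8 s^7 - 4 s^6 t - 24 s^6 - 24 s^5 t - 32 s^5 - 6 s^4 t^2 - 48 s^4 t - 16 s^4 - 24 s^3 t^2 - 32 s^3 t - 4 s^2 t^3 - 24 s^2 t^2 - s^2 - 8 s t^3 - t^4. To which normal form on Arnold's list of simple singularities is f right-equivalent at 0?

A_3

The Hessian of f at 0 is [[-2, 0], [0, 0]] with rank 1, so corank 1. A Groebner basis of the Jacobian ideal J(f) in C{s,t} is {t^3, s}; counting standard monomials gives mu = 3. Corank 1: A-series; mu = 3 gives A_3.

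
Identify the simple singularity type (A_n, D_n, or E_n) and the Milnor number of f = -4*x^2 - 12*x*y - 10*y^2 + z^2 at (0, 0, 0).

The Hessian of f at 0 has rank 3. Corank 0: nondegenerate Morse point, so A_1.

Type A1, Milnor number mu = 1.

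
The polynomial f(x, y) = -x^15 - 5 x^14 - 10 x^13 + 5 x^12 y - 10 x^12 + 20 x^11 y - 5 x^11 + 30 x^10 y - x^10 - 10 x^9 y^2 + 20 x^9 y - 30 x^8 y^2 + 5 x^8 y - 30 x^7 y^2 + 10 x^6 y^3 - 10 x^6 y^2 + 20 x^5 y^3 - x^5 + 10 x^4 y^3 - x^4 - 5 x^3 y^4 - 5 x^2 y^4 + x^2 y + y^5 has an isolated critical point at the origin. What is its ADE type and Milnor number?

Type D_{6}, Milnor number mu = 6.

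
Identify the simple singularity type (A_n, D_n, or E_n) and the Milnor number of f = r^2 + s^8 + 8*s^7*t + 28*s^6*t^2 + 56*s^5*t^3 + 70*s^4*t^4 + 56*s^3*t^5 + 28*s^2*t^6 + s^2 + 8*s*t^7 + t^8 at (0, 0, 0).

The Hessian of f at 0 has rank 2. Corank 1: A-series; mu = 7 gives A_7.

Type A7, Milnor number mu = 7.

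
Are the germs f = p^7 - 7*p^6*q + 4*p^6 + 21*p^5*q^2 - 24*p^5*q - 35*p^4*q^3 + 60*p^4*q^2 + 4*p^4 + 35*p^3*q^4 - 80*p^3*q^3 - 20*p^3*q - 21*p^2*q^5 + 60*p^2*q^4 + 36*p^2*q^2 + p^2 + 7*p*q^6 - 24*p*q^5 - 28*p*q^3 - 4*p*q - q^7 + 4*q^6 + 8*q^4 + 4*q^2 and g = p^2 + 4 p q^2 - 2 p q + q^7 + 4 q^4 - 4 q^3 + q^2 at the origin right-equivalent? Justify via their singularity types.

The Hessian of f at 0 is [[2, -4], [-4, 8]] with rank 1, so corank 1. A Groebner basis of the Jacobian ideal J(f) in C{p,q} is {p*q/2 + q^4 - q^2, p*q^2 + p/6 - 5*q^3/3 - q/3, p^2 - 4*p*q + 4*q^2}; counting standard monomials gives mu = 6. Corank 1: A-series; mu = 6 gives A_6. The Hessian of g at 0 is [[2, -2], [-2, 2]] with rank 1, so corank 1. A Groebner basis of the Jacobian ideal J(g) in C{p,q} is {p^3 - 3*p^2*q - 3*p^2/2 + 2*p*q + p/4 - q/4, p/2 + q^2 - q/2}; counting standard monomials gives mu = 6. Corank 1: A-series; mu = 6 gives A_6. Both have type A_6, hence right-equivalent.

Yes.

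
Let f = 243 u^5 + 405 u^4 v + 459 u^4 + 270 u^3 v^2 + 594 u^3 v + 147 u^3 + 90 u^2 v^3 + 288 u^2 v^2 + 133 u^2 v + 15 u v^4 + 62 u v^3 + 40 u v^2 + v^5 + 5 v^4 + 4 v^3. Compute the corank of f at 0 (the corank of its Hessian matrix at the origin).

The Hessian at 0 is [[0, 0], [0, 0]] of rank 0; hence corank 2.

2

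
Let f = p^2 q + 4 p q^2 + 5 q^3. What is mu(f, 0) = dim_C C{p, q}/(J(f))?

4

The Hessian of f at 0 has rank 0. Corank 2; j^3 = q*(p^2 + 4*p*q + 5*q^2) splits into three distinct lines over C (the quadratic factor has nonzero discriminant), so D_4.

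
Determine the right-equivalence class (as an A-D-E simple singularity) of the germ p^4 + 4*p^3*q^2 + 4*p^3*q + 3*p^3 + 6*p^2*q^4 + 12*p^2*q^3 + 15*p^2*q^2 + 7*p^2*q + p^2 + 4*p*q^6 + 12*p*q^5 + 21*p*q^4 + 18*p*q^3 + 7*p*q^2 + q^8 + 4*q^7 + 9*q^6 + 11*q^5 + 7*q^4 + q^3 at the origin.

The Hessian of f at 0 has rank 1. Corank 1: A-series; mu = 2 gives A_2.

A_{2}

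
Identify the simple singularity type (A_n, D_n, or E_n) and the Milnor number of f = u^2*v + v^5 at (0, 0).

The Hessian of f at 0 is [[0, 0], [0, 0]] with rank 0, so corank 2. A Groebner basis of the Jacobian ideal J(f) in C{u,v} is {u^2/5 + v^4, u^3, u*v}; counting standard monomials gives mu = 6. Corank 2; j^3 = u^2*v has shape L^2 M (L != M), so D-series; mu = 6 gives D_6.

Type D_6, Milnor number mu = 6.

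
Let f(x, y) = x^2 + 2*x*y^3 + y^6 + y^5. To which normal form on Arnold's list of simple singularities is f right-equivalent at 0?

A4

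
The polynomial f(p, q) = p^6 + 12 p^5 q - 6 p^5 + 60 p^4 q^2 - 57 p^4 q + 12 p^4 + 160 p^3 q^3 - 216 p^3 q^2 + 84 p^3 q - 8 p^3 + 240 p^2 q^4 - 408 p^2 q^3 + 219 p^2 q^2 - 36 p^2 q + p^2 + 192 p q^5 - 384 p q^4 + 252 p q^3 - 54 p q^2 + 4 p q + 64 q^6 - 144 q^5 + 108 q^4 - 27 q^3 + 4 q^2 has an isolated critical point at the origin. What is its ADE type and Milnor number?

The Hessian of f at 0 is [[2, 4], [4, 8]] with rank 1, so corank 1. A Groebner basis of the Jacobian ideal J(f) in C{p,q} is {q^2, p + 2*q}; counting standard monomials gives mu = 2. Corank 1: A-series; mu = 2 gives A_2.

Type A_2, Milnor number mu = 2.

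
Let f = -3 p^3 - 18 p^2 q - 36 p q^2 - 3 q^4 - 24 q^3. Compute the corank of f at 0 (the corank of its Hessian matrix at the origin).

The Hessian at 0 is [[0, 0], [0, 0]] of rank 0; hence corank 2.

2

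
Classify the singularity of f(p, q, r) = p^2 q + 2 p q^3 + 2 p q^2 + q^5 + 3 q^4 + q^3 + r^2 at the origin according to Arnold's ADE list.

The Hessian of f at 0 has rank 1. Corank 2; j^3 = q*(p + q)^2 has shape L^2 M (L != M), so D-series; mu = 5 gives D_5.

D_{5}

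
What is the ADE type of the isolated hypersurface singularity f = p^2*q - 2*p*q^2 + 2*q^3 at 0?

D_4

The Hessian of f at 0 is [[0, 0], [0, 0]] with rank 0, so corank 2. A Groebner basis of the Jacobian ideal J(f) in C{p,q} is {q^3, p^2 + 2*q^2, p*q - q^2}; counting standard monomials gives mu = 4. Corank 2; j^3 = q*(p^2 - 2*p*q + 2*q^2) splits into three distinct lines over C (the quadratic factor has nonzero discriminant), so D_4.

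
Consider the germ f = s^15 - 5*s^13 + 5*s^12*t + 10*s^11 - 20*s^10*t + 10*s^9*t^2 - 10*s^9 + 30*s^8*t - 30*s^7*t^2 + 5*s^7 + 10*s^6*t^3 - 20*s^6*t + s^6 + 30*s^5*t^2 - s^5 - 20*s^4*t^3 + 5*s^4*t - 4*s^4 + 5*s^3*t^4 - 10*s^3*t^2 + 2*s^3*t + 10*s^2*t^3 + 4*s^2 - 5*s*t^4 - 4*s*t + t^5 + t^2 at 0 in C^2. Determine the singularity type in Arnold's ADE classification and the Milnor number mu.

Type A_{4}, Milnor number mu = 4.

The Hessian of f at 0 has rank 1. Corank 1: A-series; mu = 4 gives A_4.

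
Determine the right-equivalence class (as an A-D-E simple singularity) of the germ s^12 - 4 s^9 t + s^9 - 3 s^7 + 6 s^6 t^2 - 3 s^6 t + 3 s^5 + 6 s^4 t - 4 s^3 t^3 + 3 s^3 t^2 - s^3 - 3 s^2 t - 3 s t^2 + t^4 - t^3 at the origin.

E_6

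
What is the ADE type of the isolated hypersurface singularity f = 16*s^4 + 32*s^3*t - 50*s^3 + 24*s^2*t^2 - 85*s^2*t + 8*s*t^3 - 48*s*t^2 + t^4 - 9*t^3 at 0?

D_5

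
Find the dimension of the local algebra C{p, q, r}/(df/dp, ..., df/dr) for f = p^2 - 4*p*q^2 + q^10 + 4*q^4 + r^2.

The Hessian of f at 0 has rank 2. Corank 1: A-series; mu = 9 gives A_9.

9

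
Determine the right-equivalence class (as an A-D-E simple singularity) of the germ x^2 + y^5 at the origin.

The Hessian of f at 0 has rank 1. Corank 1: A-series; mu = 4 gives A_4.

A_4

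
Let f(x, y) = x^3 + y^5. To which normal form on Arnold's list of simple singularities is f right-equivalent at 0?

The Hessian of f at 0 is [[0, 0], [0, 0]] with rank 0, so corank 2. A Groebner basis of the Jacobian ideal J(f) in C{x,y} is {y^4, x^2}; counting standard monomials gives mu = 8. Corank 2; j^3 = x^3 is a perfect cube, so E-series; the 5-jet and mu = 8 give E_8.

E_8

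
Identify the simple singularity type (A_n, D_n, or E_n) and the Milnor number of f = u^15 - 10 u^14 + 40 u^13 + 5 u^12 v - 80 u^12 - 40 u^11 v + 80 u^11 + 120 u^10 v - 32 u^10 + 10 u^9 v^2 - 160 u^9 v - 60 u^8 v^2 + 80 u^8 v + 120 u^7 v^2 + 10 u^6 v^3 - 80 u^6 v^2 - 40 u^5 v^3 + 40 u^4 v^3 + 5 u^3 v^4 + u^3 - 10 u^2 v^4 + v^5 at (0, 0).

Type E8, Milnor number mu = 8.

The Hessian of f at 0 is [[0, 0], [0, 0]] with rank 0, so corank 2. A Groebner basis of the Jacobian ideal J(f) in C{u,v} is {v^4, u^2}; counting standard monomials gives mu = 8. Corank 2; j^3 = u^3 is a perfect cube, so E-series; the 5-jet and mu = 8 give E_8.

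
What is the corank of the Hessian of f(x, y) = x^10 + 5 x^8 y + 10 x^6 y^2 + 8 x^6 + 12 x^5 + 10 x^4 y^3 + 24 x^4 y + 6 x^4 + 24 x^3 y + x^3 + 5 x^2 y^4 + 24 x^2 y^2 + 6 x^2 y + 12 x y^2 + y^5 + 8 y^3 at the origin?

2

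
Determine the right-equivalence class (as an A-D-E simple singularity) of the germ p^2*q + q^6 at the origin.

D_{7}

The Hessian of f at 0 has rank 0. Corank 2; j^3 = p^2*q has shape L^2 M (L != M), so D-series; mu = 7 gives D_7.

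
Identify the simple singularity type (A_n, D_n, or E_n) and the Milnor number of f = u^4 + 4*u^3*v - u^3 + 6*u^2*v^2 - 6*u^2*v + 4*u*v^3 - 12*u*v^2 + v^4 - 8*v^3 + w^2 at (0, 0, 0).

Type E6, Milnor number mu = 6.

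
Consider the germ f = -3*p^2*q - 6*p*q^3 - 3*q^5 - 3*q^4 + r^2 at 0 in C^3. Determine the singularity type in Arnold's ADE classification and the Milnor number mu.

Type D5, Milnor number mu = 5.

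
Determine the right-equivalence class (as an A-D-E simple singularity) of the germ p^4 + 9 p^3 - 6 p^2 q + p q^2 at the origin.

The Hessian of f at 0 has rank 0. Corank 2; j^3 = p*(3*p - q)^2 has shape L^2 M (L != M), so D-series; mu = 5 gives D_5.

D5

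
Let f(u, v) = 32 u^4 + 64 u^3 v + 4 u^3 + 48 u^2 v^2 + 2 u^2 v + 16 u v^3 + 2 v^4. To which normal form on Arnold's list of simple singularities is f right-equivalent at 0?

D_{5}

The Hessian of f at 0 is [[0, 0], [0, 0]] with rank 0, so corank 2. A Groebner basis of the Jacobian ideal J(f) in C{u,v} is {u*v^2, -u*v/8 + v^3, u^2 + u*v/2}; counting standard monomials gives mu = 5. Corank 2; j^3 = 2*u^2*(2*u + v) has shape L^2 M (L != M), so D-series; mu = 5 gives D_5.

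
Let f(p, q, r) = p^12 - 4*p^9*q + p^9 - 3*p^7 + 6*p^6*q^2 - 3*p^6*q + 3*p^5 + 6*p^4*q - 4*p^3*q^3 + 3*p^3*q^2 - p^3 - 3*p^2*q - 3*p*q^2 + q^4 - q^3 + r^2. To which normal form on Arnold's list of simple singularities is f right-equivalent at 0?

E6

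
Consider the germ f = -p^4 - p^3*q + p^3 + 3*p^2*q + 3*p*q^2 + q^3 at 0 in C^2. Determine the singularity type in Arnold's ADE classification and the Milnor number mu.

Type E_{7}, Milnor number mu = 7.

The Hessian of f at 0 has rank 0. Corank 2; j^3 = (p + q)^3 is a perfect cube, so E-series; the 4-jet and mu = 7 give E_7.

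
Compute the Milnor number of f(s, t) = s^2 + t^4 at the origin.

The Hessian of f at 0 has rank 1. Corank 1: A-series; mu = 3 gives A_3.

3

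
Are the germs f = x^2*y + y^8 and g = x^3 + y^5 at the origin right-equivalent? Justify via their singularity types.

No.

The Hessian of f at 0 has rank 0. Corank 2; j^3 = x^2*y has shape L^2 M (L != M), so D-series; mu = 9 gives D_9. The Hessian of g at 0 has rank 0. Corank 2; j^3 = x^3 is a perfect cube, so E-series; the 5-jet and mu = 8 give E_8. f is D_9 but g is E_8, hence not right-equivalent.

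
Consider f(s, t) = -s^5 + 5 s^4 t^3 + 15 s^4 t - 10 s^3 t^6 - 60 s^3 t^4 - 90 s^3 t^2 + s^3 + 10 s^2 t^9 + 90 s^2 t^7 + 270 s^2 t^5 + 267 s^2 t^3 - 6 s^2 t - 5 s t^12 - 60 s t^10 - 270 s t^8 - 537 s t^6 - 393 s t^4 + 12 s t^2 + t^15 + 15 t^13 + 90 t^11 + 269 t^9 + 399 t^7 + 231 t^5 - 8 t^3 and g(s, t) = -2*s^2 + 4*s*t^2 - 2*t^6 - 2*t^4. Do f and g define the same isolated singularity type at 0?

The Hessian of f at 0 has rank 0. Corank 2; j^3 = (s - 2*t)^3 is a perfect cube, so E-series; the 5-jet and mu = 8 give E_8. The Hessian of g at 0 has rank 1. Corank 1: A-series; mu = 5 gives A_5. f is E_8 but g is A_5, hence not right-equivalent.

No.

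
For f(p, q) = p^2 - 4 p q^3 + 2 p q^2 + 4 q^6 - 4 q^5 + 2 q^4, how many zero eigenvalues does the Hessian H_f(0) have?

1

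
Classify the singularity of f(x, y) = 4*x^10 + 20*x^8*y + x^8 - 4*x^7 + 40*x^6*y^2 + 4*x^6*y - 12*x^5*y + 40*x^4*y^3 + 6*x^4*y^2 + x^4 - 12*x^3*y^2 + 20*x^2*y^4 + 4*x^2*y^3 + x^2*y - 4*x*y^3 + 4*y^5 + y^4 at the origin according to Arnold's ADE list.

The Hessian of f at 0 has rank 0. Corank 2; j^3 = x^2*y has shape L^2 M (L != M), so D-series; mu = 5 gives D_5.

D5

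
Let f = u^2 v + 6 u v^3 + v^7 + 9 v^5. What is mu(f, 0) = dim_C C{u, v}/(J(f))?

8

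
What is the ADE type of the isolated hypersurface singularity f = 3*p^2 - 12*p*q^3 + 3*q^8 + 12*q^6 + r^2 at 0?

The Hessian of f at 0 has rank 2. Corank 1: A-series; mu = 7 gives A_7.

A_{7}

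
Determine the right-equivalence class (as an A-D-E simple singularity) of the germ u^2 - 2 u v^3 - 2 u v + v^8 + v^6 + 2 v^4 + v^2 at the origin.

A7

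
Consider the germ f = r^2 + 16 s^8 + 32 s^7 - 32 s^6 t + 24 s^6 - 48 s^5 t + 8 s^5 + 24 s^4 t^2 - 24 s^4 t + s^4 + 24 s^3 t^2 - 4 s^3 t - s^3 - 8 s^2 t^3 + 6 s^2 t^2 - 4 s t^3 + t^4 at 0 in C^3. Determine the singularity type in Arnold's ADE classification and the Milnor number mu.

Type E6, Milnor number mu = 6.

The Hessian of f at 0 has rank 1. Corank 2; j^3 = -s^3 is a perfect cube, so E-series; the 4-jet and mu = 6 give E_6.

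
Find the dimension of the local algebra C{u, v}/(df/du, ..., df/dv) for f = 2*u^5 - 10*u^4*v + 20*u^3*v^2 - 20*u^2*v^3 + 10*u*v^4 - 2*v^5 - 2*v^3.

8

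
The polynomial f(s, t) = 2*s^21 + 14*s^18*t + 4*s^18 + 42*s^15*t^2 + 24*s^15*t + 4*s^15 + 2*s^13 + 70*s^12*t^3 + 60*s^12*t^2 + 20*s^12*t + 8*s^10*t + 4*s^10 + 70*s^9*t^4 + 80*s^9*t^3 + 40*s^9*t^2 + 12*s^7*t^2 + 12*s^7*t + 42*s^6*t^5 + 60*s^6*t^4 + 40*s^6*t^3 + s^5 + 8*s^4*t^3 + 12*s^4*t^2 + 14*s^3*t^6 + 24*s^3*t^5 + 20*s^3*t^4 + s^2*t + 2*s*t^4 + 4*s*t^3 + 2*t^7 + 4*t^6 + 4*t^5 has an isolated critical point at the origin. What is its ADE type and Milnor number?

Type D8, Milnor number mu = 8.

The Hessian of f at 0 has rank 0. Corank 2; j^3 = s^2*t has shape L^2 M (L != M), so D-series; mu = 8 gives D_8.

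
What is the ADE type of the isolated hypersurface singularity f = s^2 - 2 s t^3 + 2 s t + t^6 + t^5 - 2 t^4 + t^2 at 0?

A_4

The Hessian of f at 0 is [[2, 2], [2, 2]] with rank 1, so corank 1. A Groebner basis of the Jacobian ideal J(f) in C{s,t} is {-s + t^3 - t, s^2 - t^2, s*t + t^2}; counting standard monomials gives mu = 4. Corank 1: A-series; mu = 4 gives A_4.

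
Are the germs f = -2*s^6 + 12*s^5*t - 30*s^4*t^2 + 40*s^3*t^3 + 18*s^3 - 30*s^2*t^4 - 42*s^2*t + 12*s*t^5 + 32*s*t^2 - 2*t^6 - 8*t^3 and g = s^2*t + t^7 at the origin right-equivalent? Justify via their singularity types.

No.

The Hessian of f at 0 has rank 0. Corank 2; j^3 = 2*(s - t)*(3*s - 2*t)^2 has shape L^2 M (L != M), so D-series; mu = 7 gives D_7. The Hessian of g at 0 has rank 0. Corank 2; j^3 = s^2*t has shape L^2 M (L != M), so D-series; mu = 8 gives D_8. f is D_7 but g is D_8, hence not right-equivalent.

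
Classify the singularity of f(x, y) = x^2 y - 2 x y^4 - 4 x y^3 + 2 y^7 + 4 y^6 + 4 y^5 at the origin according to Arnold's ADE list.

The Hessian of f at 0 has rank 0. Corank 2; j^3 = x^2*y has shape L^2 M (L != M), so D-series; mu = 8 gives D_8.

D_{8}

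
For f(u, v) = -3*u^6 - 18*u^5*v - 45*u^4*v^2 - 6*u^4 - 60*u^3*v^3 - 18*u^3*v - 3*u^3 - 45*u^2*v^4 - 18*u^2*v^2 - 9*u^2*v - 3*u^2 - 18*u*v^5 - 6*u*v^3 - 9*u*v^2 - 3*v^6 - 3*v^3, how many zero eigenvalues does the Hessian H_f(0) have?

Hessian at 0 has rank 1.

1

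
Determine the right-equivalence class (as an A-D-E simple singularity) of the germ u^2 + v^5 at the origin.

A_4

The Hessian of f at 0 is [[2, 0], [0, 0]] with rank 1, so corank 1. A Groebner basis of the Jacobian ideal J(f) in C{u,v} is {v^4, u}; counting standard monomials gives mu = 4. Corank 1: A-series; mu = 4 gives A_4.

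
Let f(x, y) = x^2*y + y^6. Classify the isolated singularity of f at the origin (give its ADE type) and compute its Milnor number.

The Hessian of f at 0 is [[0, 0], [0, 0]] with rank 0, so corank 2. A Groebner basis of the Jacobian ideal J(f) in C{x,y} is {x^2/6 + y^5, x^3, x*y}; counting standard monomials gives mu = 7. Corank 2; j^3 = x^2*y has shape L^2 M (L != M), so D-series; mu = 7 gives D_7.

Type D_{7}, Milnor number mu = 7.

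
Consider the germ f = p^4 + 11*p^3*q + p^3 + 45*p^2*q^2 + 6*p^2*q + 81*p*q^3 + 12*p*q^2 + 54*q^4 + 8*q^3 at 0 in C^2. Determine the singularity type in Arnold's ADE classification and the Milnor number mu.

The Hessian of f at 0 has rank 0. Corank 2; j^3 = (p + 2*q)^3 is a perfect cube, so E-series; the 4-jet and mu = 7 give E_7.

Type E_{7}, Milnor number mu = 7.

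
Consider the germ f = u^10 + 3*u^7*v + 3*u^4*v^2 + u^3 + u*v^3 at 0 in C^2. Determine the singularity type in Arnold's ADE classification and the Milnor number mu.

Type E7, Milnor number mu = 7.

The Hessian of f at 0 is [[0, 0], [0, 0]] with rank 0, so corank 2. A Groebner basis of the Jacobian ideal J(f) in C{u,v} is {u^3, u*v^2, 3*u^2 + v^3}; counting standard monomials gives mu = 7. Corank 2; j^3 = u^3 is a perfect cube, so E-series; the 4-jet and mu = 7 give E_7.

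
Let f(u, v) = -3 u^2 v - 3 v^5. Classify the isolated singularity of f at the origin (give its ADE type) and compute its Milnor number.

The Hessian of f at 0 has rank 0. Corank 2; j^3 = -3*u^2*v has shape L^2 M (L != M), so D-series; mu = 6 gives D_6.

Type D_6, Milnor number mu = 6.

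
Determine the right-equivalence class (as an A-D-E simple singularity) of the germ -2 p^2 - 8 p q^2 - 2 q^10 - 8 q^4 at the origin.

A9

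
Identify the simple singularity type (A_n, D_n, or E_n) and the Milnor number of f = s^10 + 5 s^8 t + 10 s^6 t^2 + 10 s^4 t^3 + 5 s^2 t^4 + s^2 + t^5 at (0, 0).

Type A_4, Milnor number mu = 4.

The Hessian of f at 0 has rank 1. Corank 1: A-series; mu = 4 gives A_4.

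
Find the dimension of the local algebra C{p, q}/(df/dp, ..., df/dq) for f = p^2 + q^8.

The Hessian of f at 0 is [[2, 0], [0, 0]] with rank 1, so corank 1. A Groebner basis of the Jacobian ideal J(f) in C{p,q} is {q^7, p}; counting standard monomials gives mu = 7. Corank 1: A-series; mu = 7 gives A_7.

7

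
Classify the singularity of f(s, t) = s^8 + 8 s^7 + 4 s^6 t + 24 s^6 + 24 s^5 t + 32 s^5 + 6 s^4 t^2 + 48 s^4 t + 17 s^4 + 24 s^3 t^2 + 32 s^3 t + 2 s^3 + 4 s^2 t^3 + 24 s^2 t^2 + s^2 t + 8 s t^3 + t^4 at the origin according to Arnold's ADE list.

The Hessian of f at 0 has rank 0. Corank 2; j^3 = s^2*(2*s + t) has shape L^2 M (L != M), so D-series; mu = 5 gives D_5.

D5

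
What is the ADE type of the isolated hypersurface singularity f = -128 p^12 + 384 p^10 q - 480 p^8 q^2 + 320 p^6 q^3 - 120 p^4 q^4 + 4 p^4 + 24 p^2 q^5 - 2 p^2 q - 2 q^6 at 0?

The Hessian of f at 0 is [[0, 0], [0, 0]] with rank 0, so corank 2. A Groebner basis of the Jacobian ideal J(f) in C{p,q} is {p^2/6 + q^5, p^3, p*q}; counting standard monomials gives mu = 7. Corank 2; j^3 = -2*p^2*q has shape L^2 M (L != M), so D-series; mu = 7 gives D_7.

D_{7}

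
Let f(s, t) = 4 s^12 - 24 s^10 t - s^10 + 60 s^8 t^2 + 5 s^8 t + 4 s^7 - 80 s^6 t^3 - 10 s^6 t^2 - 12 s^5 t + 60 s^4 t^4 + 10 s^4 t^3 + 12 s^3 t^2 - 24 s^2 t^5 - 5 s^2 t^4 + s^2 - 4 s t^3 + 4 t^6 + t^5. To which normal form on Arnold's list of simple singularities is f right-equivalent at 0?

The Hessian of f at 0 has rank 1. Corank 1: A-series; mu = 4 gives A_4.

A_4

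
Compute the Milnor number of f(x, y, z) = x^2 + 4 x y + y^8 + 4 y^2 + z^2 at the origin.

7

The Hessian of f at 0 has rank 2. Corank 1: A-series; mu = 7 gives A_7.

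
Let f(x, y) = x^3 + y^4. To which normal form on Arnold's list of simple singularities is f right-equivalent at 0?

E_{6}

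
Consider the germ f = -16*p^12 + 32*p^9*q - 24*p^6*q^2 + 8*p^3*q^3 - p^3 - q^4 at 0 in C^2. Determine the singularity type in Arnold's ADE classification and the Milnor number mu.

The Hessian of f at 0 has rank 0. Corank 2; j^3 = -p^3 is a perfect cube, so E-series; the 4-jet and mu = 6 give E_6.

Type E_6, Milnor number mu = 6.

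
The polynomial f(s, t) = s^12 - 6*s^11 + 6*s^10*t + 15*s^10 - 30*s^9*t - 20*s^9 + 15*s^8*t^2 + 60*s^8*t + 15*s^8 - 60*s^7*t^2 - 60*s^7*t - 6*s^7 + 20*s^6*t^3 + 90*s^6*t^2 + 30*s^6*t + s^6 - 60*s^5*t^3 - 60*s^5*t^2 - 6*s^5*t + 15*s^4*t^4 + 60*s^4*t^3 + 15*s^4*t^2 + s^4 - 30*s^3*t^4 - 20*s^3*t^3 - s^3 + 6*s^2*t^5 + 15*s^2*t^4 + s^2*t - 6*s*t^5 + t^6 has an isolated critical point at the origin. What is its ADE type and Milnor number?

Type D_{7}, Milnor number mu = 7.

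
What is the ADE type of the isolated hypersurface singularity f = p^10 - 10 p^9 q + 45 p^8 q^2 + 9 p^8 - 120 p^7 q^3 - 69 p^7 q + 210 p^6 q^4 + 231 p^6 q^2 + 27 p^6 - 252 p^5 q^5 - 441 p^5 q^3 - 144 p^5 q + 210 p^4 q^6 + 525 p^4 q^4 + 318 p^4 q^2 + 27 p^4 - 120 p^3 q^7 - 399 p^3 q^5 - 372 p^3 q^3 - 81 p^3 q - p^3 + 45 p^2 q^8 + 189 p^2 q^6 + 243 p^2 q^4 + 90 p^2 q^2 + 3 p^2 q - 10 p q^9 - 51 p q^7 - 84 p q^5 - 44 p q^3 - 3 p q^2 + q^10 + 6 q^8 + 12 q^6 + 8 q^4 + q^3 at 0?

The Hessian of f at 0 is [[0, 0], [0, 0]] with rank 0, so corank 2. A Groebner basis of the Jacobian ideal J(f) in C{p,q} is {p^2/3 - 2*p*q/3 + q^4 - q^3/9 + q^2/3, p^3 - 5*p^2/3 + 10*p*q/3 - 4*q^3/9 - 5*q^2/3, p^2*q - 11*p^2/9 + 22*p*q/9 - 16*q^3/27 - 11*q^2/9, -2*p^2/3 + p*q^2 + 4*p*q/3 - 7*q^3/9 - 2*q^2/3}; counting standard monomials gives mu = 7. Corank 2; j^3 = -(p - q)^3 is a perfect cube, so E-series; the 4-jet and mu = 7 give E_7.

E7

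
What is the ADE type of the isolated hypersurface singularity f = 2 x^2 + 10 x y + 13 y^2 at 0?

A_{1}

The Hessian of f at 0 is [[4, 10], [10, 26]] with rank 2, so corank 0. A Groebner basis of the Jacobian ideal J(f) in C{x,y} is {x, y}; counting standard monomials gives mu = 1. Corank 0: nondegenerate Morse point, so A_1.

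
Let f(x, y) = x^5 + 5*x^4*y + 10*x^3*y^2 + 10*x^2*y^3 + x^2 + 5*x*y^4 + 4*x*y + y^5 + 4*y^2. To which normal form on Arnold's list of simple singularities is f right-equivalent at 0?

A4

The Hessian of f at 0 has rank 1. Corank 1: A-series; mu = 4 gives A_4.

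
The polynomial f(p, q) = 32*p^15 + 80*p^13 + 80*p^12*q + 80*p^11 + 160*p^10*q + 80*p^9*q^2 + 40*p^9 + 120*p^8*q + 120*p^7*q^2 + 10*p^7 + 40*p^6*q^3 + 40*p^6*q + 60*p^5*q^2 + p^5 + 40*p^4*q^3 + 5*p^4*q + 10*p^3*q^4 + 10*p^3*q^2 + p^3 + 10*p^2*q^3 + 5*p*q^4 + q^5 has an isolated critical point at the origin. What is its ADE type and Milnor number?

The Hessian of f at 0 is [[0, 0], [0, 0]] with rank 0, so corank 2. A Groebner basis of the Jacobian ideal J(f) in C{p,q} is {q^5, p*q^3 + q^4/4, p^2}; counting standard monomials gives mu = 8. Corank 2; j^3 = p^3 is a perfect cube, so E-series; the 5-jet and mu = 8 give E_8.

Type E8, Milnor number mu = 8.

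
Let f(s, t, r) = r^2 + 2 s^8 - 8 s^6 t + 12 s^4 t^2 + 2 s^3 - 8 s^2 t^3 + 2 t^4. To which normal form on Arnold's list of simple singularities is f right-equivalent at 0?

The Hessian of f at 0 is [[0, 0, 0], [0, 0, 0], [0, 0, 2]] with rank 1, so corank 2. A Groebner basis of the Jacobian ideal J(f) in C{s,t,r} is {t^3, s^2, r}; counting standard monomials gives mu = 6. Corank 2; j^3 = 2*s^3 is a perfect cube, so E-series; the 4-jet and mu = 6 give E_6.

E6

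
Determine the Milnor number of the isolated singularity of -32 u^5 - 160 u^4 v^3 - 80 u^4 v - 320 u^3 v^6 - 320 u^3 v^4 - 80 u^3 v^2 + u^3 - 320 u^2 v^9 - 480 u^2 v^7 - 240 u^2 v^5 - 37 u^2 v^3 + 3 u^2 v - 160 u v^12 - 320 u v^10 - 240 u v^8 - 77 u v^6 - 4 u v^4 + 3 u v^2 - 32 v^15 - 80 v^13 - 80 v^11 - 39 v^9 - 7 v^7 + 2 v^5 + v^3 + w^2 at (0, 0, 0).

The Hessian of f at 0 has rank 1. Corank 2; j^3 = (u + v)^3 is a perfect cube, so E-series; the 5-jet and mu = 8 give E_8.

8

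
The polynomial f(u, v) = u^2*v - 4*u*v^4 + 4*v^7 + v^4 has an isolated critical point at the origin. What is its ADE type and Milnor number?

Type D5, Milnor number mu = 5.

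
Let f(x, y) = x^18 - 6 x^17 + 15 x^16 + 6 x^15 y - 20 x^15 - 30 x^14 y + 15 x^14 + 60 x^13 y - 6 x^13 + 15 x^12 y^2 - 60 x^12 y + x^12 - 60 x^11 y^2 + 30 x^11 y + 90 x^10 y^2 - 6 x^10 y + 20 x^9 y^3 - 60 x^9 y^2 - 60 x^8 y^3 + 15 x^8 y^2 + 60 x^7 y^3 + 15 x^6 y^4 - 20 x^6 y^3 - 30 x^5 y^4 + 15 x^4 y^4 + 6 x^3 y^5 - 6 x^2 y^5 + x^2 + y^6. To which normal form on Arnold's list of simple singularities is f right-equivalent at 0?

The Hessian of f at 0 has rank 1. Corank 1: A-series; mu = 5 gives A_5.

A_5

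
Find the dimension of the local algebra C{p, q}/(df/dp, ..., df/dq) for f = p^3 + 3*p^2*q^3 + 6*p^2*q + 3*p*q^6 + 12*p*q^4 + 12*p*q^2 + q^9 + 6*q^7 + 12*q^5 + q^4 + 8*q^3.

6

The Hessian of f at 0 has rank 0. Corank 2; j^3 = (p + 2*q)^3 is a perfect cube, so E-series; the 4-jet and mu = 6 give E_6.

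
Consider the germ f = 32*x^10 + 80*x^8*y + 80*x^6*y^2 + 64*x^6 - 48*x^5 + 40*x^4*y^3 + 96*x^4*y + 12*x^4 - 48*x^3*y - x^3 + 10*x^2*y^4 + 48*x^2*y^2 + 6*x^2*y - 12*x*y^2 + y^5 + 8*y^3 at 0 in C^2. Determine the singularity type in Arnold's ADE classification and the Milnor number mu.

Type E_8, Milnor number mu = 8.

The Hessian of f at 0 has rank 0. Corank 2; j^3 = -(x - 2*y)^3 is a perfect cube, so E-series; the 5-jet and mu = 8 give E_8.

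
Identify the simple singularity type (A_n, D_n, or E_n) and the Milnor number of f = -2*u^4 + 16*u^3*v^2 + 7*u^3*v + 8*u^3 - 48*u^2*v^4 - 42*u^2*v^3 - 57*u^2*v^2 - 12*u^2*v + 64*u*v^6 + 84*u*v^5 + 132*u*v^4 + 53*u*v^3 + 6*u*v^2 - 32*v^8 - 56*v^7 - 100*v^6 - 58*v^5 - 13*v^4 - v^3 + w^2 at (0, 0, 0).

Type E_{7}, Milnor number mu = 7.

The Hessian of f at 0 has rank 1. Corank 2; j^3 = (2*u - v)^3 is a perfect cube, so E-series; the 4-jet and mu = 7 give E_7.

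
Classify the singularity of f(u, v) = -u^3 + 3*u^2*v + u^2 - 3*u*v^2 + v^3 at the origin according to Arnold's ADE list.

The Hessian of f at 0 has rank 1. Corank 1: A-series; mu = 2 gives A_2.

A_2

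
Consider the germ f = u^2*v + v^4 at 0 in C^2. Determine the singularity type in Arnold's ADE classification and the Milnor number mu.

The Hessian of f at 0 is [[0, 0], [0, 0]] with rank 0, so corank 2. A Groebner basis of the Jacobian ideal J(f) in C{u,v} is {u^3, u^2/4 + v^3, u*v}; counting standard monomials gives mu = 5. Corank 2; j^3 = u^2*v has shape L^2 M (L != M), so D-series; mu = 5 gives D_5.

Type D5, Milnor number mu = 5.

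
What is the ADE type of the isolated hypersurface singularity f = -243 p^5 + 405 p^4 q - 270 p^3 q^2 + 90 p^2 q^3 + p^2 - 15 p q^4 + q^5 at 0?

The Hessian of f at 0 is [[2, 0], [0, 0]] with rank 1, so corank 1. A Groebner basis of the Jacobian ideal J(f) in C{p,q} is {q^4, p}; counting standard monomials gives mu = 4. Corank 1: A-series; mu = 4 gives A_4.

A_4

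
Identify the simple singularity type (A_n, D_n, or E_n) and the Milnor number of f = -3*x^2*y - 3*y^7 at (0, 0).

Type D_8, Milnor number mu = 8.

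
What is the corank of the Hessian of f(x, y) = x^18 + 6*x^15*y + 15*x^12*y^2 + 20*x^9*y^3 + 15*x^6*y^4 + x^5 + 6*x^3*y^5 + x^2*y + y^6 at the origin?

2

Hessian at 0 has rank 0.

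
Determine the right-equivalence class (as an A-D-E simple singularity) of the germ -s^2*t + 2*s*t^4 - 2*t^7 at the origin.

The Hessian of f at 0 has rank 0. Corank 2; j^3 = -s^2*t has shape L^2 M (L != M), so D-series; mu = 8 gives D_8.

D8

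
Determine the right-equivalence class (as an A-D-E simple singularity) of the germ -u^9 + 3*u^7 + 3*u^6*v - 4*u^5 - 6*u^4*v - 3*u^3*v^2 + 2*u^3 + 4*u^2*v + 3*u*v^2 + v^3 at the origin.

D_{4}

The Hessian of f at 0 is [[0, 0], [0, 0]] with rank 0, so corank 2. A Groebner basis of the Jacobian ideal J(f) in C{u,v} is {v^3, u^2 - 3*v^2/2, u*v + 3*v^2/2}; counting standard monomials gives mu = 4. Corank 2; j^3 = (u + v)*(2*u^2 + 2*u*v + v^2) splits into three distinct lines over C (the quadratic factor has nonzero discriminant), so D_4.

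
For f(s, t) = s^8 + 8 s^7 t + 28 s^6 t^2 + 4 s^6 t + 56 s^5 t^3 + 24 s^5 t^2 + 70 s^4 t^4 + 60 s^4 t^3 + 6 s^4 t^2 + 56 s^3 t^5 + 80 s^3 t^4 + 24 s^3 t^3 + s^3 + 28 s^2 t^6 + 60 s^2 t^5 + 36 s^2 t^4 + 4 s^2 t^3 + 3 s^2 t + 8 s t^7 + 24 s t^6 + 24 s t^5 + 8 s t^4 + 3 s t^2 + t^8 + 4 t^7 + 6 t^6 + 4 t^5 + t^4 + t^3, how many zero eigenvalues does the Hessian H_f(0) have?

Hessian at 0 has rank 0.

2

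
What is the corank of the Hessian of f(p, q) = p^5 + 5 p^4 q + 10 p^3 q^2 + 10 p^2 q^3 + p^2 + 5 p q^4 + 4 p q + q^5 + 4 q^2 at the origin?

1

The Hessian at 0 is [[2, 4], [4, 8]] of rank 1; hence corank 1.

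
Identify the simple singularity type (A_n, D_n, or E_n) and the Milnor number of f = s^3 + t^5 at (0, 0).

The Hessian of f at 0 has rank 0. Corank 2; j^3 = s^3 is a perfect cube, so E-series; the 5-jet and mu = 8 give E_8.

Type E_{8}, Milnor number mu = 8.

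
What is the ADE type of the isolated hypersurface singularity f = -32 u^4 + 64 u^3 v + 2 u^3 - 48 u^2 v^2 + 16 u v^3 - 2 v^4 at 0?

E6

The Hessian of f at 0 is [[0, 0], [0, 0]] with rank 0, so corank 2. A Groebner basis of the Jacobian ideal J(f) in C{u,v} is {v^4, u*v^2 - v^3/6, u^2}; counting standard monomials gives mu = 6. Corank 2; j^3 = 2*u^3 is a perfect cube, so E-series; the 4-jet and mu = 6 give E_6.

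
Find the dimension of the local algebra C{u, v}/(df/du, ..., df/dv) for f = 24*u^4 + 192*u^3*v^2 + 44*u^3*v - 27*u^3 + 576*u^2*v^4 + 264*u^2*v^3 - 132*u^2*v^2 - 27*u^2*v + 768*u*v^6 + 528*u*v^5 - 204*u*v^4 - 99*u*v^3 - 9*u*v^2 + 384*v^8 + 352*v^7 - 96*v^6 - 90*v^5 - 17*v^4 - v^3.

7

The Hessian of f at 0 is [[0, 0], [0, 0]] with rank 0, so corank 2. A Groebner basis of the Jacobian ideal J(f) in C{u,v} is {-19683*u^2/80024 - 6561*u*v/40012 + v^4 + 27*v^3/80024 - 2187*v^2/80024, u^3 + 13257*u^2/80024 + 4419*u*v/40012 + 8837*v^3/240072 + 1473*v^2/80024, u^2*v - 26487*u^2/80024 - 8829*u*v/40012 - 79697*v^3/720216 - 2943*v^2/80024, 2835*u^2/5716 + u*v^2 + 945*u*v/2858 + 17113*v^3/51444 + 315*v^2/5716}; counting standard monomials gives mu = 7. Corank 2; j^3 = -(3*u + v)^3 is a perfect cube, so E-series; the 4-jet and mu = 7 give E_7.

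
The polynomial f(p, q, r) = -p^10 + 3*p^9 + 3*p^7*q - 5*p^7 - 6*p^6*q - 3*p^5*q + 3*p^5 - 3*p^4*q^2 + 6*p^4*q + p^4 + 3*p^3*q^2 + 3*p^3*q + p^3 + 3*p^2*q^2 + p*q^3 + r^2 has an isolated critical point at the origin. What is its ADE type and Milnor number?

Type E7, Milnor number mu = 7.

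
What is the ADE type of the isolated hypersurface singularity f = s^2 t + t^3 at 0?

D_{4}

The Hessian of f at 0 has rank 0. Corank 2; j^3 = t*(s^2 + t^2) splits into three distinct lines over C (the quadratic factor has nonzero discriminant), so D_4.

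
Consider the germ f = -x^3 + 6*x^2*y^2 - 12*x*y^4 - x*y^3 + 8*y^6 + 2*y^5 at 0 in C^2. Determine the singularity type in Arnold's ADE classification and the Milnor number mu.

The Hessian of f at 0 is [[0, 0], [0, 0]] with rank 0, so corank 2. A Groebner basis of the Jacobian ideal J(f) in C{x,y} is {-x^2/4 + y^4 - y^3/12, x^3, x^2*y + x^2/12 + y^3/36, -x^2/2 + x*y^2 - y^3/6}; counting standard monomials gives mu = 7. Corank 2; j^3 = -x^3 is a perfect cube, so E-series; the 4-jet and mu = 7 give E_7.

Type E_7, Milnor number mu = 7.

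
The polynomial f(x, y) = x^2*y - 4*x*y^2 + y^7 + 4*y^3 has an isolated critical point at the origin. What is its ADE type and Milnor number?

Type D_{8}, Milnor number mu = 8.

The Hessian of f at 0 is [[0, 0], [0, 0]] with rank 0, so corank 2. A Groebner basis of the Jacobian ideal J(f) in C{x,y} is {x^2/7 + y^6 - 4*y^2/7, x^3 - 8*y^3, x*y - 2*y^2}; counting standard monomials gives mu = 8. Corank 2; j^3 = y*(x - 2*y)^2 has shape L^2 M (L != M), so D-series; mu = 8 gives D_8.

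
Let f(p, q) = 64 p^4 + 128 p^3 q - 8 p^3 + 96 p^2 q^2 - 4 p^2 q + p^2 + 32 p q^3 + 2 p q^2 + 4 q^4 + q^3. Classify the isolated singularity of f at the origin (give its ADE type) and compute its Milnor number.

Type A_2, Milnor number mu = 2.

The Hessian of f at 0 has rank 1. Corank 1: A-series; mu = 2 gives A_2.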